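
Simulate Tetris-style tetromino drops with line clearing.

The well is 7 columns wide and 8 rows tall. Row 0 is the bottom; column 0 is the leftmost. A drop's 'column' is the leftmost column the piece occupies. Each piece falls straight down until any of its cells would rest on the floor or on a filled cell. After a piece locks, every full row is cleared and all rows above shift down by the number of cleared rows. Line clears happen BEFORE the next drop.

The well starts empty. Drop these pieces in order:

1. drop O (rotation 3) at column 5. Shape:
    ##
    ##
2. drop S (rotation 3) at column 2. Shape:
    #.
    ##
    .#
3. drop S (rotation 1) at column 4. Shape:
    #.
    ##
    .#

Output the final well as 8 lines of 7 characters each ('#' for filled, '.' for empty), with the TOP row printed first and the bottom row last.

Answer: .......
.......
.......
....#..
....##.
..#..#.
..##.##
...#.##

Derivation:
Drop 1: O rot3 at col 5 lands with bottom-row=0; cleared 0 line(s) (total 0); column heights now [0 0 0 0 0 2 2], max=2
Drop 2: S rot3 at col 2 lands with bottom-row=0; cleared 0 line(s) (total 0); column heights now [0 0 3 2 0 2 2], max=3
Drop 3: S rot1 at col 4 lands with bottom-row=2; cleared 0 line(s) (total 0); column heights now [0 0 3 2 5 4 2], max=5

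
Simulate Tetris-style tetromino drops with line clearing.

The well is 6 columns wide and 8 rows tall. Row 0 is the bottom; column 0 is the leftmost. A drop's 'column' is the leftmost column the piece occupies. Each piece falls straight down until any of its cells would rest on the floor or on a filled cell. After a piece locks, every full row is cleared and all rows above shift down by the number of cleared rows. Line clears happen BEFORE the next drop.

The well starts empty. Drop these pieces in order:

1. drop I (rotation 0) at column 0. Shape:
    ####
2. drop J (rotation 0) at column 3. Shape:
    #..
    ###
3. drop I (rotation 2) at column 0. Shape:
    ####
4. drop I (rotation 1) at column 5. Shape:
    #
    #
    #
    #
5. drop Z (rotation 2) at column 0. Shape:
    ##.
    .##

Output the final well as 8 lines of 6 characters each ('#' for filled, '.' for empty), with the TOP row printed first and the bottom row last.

Drop 1: I rot0 at col 0 lands with bottom-row=0; cleared 0 line(s) (total 0); column heights now [1 1 1 1 0 0], max=1
Drop 2: J rot0 at col 3 lands with bottom-row=1; cleared 0 line(s) (total 0); column heights now [1 1 1 3 2 2], max=3
Drop 3: I rot2 at col 0 lands with bottom-row=3; cleared 0 line(s) (total 0); column heights now [4 4 4 4 2 2], max=4
Drop 4: I rot1 at col 5 lands with bottom-row=2; cleared 0 line(s) (total 0); column heights now [4 4 4 4 2 6], max=6
Drop 5: Z rot2 at col 0 lands with bottom-row=4; cleared 0 line(s) (total 0); column heights now [6 6 5 4 2 6], max=6

Answer: ......
......
##...#
.##..#
####.#
...#.#
...###
####..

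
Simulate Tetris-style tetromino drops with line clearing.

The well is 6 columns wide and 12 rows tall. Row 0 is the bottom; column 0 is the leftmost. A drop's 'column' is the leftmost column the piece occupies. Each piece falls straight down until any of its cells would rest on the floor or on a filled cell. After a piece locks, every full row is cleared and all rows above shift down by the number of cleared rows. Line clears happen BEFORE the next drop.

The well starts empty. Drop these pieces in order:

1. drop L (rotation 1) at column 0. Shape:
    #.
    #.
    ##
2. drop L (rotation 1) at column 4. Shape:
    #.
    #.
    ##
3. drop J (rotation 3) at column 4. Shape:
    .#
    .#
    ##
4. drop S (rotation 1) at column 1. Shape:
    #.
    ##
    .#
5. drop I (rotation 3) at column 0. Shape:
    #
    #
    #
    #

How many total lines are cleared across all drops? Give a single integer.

Answer: 0

Derivation:
Drop 1: L rot1 at col 0 lands with bottom-row=0; cleared 0 line(s) (total 0); column heights now [3 1 0 0 0 0], max=3
Drop 2: L rot1 at col 4 lands with bottom-row=0; cleared 0 line(s) (total 0); column heights now [3 1 0 0 3 1], max=3
Drop 3: J rot3 at col 4 lands with bottom-row=3; cleared 0 line(s) (total 0); column heights now [3 1 0 0 4 6], max=6
Drop 4: S rot1 at col 1 lands with bottom-row=0; cleared 0 line(s) (total 0); column heights now [3 3 2 0 4 6], max=6
Drop 5: I rot3 at col 0 lands with bottom-row=3; cleared 0 line(s) (total 0); column heights now [7 3 2 0 4 6], max=7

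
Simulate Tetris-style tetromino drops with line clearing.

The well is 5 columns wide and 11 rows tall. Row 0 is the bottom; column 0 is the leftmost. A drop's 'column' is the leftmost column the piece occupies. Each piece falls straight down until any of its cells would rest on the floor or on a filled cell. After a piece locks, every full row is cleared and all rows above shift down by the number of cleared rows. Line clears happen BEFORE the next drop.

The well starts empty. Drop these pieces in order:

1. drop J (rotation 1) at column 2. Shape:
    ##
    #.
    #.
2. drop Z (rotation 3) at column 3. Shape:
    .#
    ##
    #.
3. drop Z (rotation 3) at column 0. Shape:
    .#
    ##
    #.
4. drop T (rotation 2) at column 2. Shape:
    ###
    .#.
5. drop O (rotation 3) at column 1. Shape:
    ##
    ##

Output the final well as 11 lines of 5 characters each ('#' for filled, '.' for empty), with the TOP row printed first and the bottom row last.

Answer: .....
.....
.##..
.##..
..###
...##
...##
...#.
.###.
###..
#.#..

Derivation:
Drop 1: J rot1 at col 2 lands with bottom-row=0; cleared 0 line(s) (total 0); column heights now [0 0 3 3 0], max=3
Drop 2: Z rot3 at col 3 lands with bottom-row=3; cleared 0 line(s) (total 0); column heights now [0 0 3 5 6], max=6
Drop 3: Z rot3 at col 0 lands with bottom-row=0; cleared 0 line(s) (total 0); column heights now [2 3 3 5 6], max=6
Drop 4: T rot2 at col 2 lands with bottom-row=5; cleared 0 line(s) (total 0); column heights now [2 3 7 7 7], max=7
Drop 5: O rot3 at col 1 lands with bottom-row=7; cleared 0 line(s) (total 0); column heights now [2 9 9 7 7], max=9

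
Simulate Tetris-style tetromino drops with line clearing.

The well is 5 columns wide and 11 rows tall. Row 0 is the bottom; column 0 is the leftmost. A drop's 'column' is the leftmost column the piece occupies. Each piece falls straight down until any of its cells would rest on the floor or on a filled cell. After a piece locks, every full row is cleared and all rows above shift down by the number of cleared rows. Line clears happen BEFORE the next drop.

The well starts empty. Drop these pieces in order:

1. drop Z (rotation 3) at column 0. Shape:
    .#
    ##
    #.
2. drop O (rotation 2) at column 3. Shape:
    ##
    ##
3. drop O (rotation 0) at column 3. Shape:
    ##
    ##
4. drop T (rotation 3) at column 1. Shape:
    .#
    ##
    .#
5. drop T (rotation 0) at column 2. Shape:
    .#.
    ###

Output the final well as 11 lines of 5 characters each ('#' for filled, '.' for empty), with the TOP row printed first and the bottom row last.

Drop 1: Z rot3 at col 0 lands with bottom-row=0; cleared 0 line(s) (total 0); column heights now [2 3 0 0 0], max=3
Drop 2: O rot2 at col 3 lands with bottom-row=0; cleared 0 line(s) (total 0); column heights now [2 3 0 2 2], max=3
Drop 3: O rot0 at col 3 lands with bottom-row=2; cleared 0 line(s) (total 0); column heights now [2 3 0 4 4], max=4
Drop 4: T rot3 at col 1 lands with bottom-row=2; cleared 0 line(s) (total 0); column heights now [2 4 5 4 4], max=5
Drop 5: T rot0 at col 2 lands with bottom-row=5; cleared 0 line(s) (total 0); column heights now [2 4 6 7 6], max=7

Answer: .....
.....
.....
.....
...#.
..###
..#..
.####
.####
##.##
#..##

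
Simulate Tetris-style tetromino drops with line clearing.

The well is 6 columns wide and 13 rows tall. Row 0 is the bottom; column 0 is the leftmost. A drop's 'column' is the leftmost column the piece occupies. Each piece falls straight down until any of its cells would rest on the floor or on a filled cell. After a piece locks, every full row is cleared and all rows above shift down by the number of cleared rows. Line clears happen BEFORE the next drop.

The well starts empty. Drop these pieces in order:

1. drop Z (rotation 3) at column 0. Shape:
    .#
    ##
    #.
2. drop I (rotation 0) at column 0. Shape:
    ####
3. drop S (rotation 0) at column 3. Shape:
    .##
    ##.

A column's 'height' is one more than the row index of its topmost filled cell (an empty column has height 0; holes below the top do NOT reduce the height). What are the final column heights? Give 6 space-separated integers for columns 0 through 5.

Drop 1: Z rot3 at col 0 lands with bottom-row=0; cleared 0 line(s) (total 0); column heights now [2 3 0 0 0 0], max=3
Drop 2: I rot0 at col 0 lands with bottom-row=3; cleared 0 line(s) (total 0); column heights now [4 4 4 4 0 0], max=4
Drop 3: S rot0 at col 3 lands with bottom-row=4; cleared 0 line(s) (total 0); column heights now [4 4 4 5 6 6], max=6

Answer: 4 4 4 5 6 6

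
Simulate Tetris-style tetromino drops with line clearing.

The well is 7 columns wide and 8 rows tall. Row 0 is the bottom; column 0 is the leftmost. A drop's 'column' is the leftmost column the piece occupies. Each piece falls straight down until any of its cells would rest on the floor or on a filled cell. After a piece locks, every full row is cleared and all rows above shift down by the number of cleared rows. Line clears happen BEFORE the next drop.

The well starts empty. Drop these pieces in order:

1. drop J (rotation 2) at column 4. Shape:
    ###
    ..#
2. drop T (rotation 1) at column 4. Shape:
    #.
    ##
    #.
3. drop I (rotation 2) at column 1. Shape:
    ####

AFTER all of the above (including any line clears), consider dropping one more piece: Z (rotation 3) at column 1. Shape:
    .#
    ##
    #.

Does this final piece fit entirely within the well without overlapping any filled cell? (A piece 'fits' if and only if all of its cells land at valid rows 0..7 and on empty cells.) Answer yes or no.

Answer: no

Derivation:
Drop 1: J rot2 at col 4 lands with bottom-row=0; cleared 0 line(s) (total 0); column heights now [0 0 0 0 2 2 2], max=2
Drop 2: T rot1 at col 4 lands with bottom-row=2; cleared 0 line(s) (total 0); column heights now [0 0 0 0 5 4 2], max=5
Drop 3: I rot2 at col 1 lands with bottom-row=5; cleared 0 line(s) (total 0); column heights now [0 6 6 6 6 4 2], max=6
Test piece Z rot3 at col 1 (width 2): heights before test = [0 6 6 6 6 4 2]; fits = False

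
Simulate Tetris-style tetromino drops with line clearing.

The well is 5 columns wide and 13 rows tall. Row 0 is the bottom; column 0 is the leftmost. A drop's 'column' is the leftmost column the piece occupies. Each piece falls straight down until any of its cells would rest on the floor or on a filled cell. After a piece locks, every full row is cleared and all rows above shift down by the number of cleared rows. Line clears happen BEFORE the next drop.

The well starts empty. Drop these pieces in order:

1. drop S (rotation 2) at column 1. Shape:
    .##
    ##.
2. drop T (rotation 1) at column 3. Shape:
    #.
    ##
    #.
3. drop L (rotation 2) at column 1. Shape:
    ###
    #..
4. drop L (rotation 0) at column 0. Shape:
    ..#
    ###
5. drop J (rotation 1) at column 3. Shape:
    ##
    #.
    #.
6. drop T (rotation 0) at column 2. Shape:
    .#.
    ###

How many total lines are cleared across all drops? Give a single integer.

Drop 1: S rot2 at col 1 lands with bottom-row=0; cleared 0 line(s) (total 0); column heights now [0 1 2 2 0], max=2
Drop 2: T rot1 at col 3 lands with bottom-row=2; cleared 0 line(s) (total 0); column heights now [0 1 2 5 4], max=5
Drop 3: L rot2 at col 1 lands with bottom-row=4; cleared 0 line(s) (total 0); column heights now [0 6 6 6 4], max=6
Drop 4: L rot0 at col 0 lands with bottom-row=6; cleared 0 line(s) (total 0); column heights now [7 7 8 6 4], max=8
Drop 5: J rot1 at col 3 lands with bottom-row=6; cleared 0 line(s) (total 0); column heights now [7 7 8 9 9], max=9
Drop 6: T rot0 at col 2 lands with bottom-row=9; cleared 0 line(s) (total 0); column heights now [7 7 10 11 10], max=11

Answer: 0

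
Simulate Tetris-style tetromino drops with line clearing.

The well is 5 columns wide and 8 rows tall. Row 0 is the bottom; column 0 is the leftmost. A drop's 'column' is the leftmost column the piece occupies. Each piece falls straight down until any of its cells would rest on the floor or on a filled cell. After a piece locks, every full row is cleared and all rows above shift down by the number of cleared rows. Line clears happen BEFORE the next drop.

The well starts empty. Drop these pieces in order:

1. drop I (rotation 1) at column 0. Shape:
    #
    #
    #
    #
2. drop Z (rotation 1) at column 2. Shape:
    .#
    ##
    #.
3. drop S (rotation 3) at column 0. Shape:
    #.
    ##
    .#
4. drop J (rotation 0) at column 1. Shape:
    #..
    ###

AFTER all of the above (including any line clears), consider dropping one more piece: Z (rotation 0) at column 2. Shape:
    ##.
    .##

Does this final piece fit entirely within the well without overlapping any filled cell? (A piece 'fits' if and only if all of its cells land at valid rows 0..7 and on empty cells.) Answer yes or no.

Drop 1: I rot1 at col 0 lands with bottom-row=0; cleared 0 line(s) (total 0); column heights now [4 0 0 0 0], max=4
Drop 2: Z rot1 at col 2 lands with bottom-row=0; cleared 0 line(s) (total 0); column heights now [4 0 2 3 0], max=4
Drop 3: S rot3 at col 0 lands with bottom-row=3; cleared 0 line(s) (total 0); column heights now [6 5 2 3 0], max=6
Drop 4: J rot0 at col 1 lands with bottom-row=5; cleared 0 line(s) (total 0); column heights now [6 7 6 6 0], max=7
Test piece Z rot0 at col 2 (width 3): heights before test = [6 7 6 6 0]; fits = True

Answer: yes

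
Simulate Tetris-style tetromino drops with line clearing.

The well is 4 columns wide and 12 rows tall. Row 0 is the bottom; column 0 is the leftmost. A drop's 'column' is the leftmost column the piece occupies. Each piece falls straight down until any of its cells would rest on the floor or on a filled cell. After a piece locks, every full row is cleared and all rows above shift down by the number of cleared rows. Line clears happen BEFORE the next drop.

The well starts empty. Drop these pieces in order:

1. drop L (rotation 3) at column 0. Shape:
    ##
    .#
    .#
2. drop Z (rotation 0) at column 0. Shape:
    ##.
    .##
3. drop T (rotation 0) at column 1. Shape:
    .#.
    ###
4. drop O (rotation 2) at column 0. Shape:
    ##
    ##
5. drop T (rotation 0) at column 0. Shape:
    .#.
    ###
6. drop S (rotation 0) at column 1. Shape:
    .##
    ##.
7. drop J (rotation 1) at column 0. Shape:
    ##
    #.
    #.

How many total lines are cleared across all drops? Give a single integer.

Drop 1: L rot3 at col 0 lands with bottom-row=0; cleared 0 line(s) (total 0); column heights now [3 3 0 0], max=3
Drop 2: Z rot0 at col 0 lands with bottom-row=3; cleared 0 line(s) (total 0); column heights now [5 5 4 0], max=5
Drop 3: T rot0 at col 1 lands with bottom-row=5; cleared 0 line(s) (total 0); column heights now [5 6 7 6], max=7
Drop 4: O rot2 at col 0 lands with bottom-row=6; cleared 0 line(s) (total 0); column heights now [8 8 7 6], max=8
Drop 5: T rot0 at col 0 lands with bottom-row=8; cleared 0 line(s) (total 0); column heights now [9 10 9 6], max=10
Drop 6: S rot0 at col 1 lands with bottom-row=10; cleared 0 line(s) (total 0); column heights now [9 11 12 12], max=12
Drop 7: J rot1 at col 0 lands with bottom-row=9; cleared 1 line(s) (total 1); column heights now [11 11 11 6], max=11

Answer: 1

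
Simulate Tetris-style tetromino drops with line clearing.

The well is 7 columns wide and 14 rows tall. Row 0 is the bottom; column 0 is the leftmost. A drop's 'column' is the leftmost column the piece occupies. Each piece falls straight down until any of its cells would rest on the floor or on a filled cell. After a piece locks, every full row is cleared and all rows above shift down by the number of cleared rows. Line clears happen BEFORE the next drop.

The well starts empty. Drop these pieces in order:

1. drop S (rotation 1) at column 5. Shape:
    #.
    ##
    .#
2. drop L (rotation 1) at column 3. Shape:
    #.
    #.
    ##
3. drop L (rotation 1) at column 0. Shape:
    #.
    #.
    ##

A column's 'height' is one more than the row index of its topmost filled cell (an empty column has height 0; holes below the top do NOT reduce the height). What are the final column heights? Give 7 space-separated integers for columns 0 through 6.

Answer: 3 1 0 3 1 3 2

Derivation:
Drop 1: S rot1 at col 5 lands with bottom-row=0; cleared 0 line(s) (total 0); column heights now [0 0 0 0 0 3 2], max=3
Drop 2: L rot1 at col 3 lands with bottom-row=0; cleared 0 line(s) (total 0); column heights now [0 0 0 3 1 3 2], max=3
Drop 3: L rot1 at col 0 lands with bottom-row=0; cleared 0 line(s) (total 0); column heights now [3 1 0 3 1 3 2], max=3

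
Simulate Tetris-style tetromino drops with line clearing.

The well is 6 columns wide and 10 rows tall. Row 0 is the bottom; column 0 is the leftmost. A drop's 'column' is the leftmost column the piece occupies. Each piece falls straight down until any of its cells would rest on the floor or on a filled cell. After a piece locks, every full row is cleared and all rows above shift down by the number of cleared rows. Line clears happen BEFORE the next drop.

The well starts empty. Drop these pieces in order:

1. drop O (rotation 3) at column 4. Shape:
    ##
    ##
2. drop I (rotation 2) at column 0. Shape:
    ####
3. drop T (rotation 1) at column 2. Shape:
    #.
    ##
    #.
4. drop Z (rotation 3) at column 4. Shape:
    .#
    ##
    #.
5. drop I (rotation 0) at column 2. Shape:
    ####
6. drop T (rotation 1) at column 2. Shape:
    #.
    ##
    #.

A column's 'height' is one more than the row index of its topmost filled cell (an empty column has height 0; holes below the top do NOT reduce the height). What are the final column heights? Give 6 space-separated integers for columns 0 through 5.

Answer: 0 0 8 7 5 5

Derivation:
Drop 1: O rot3 at col 4 lands with bottom-row=0; cleared 0 line(s) (total 0); column heights now [0 0 0 0 2 2], max=2
Drop 2: I rot2 at col 0 lands with bottom-row=0; cleared 1 line(s) (total 1); column heights now [0 0 0 0 1 1], max=1
Drop 3: T rot1 at col 2 lands with bottom-row=0; cleared 0 line(s) (total 1); column heights now [0 0 3 2 1 1], max=3
Drop 4: Z rot3 at col 4 lands with bottom-row=1; cleared 0 line(s) (total 1); column heights now [0 0 3 2 3 4], max=4
Drop 5: I rot0 at col 2 lands with bottom-row=4; cleared 0 line(s) (total 1); column heights now [0 0 5 5 5 5], max=5
Drop 6: T rot1 at col 2 lands with bottom-row=5; cleared 0 line(s) (total 1); column heights now [0 0 8 7 5 5], max=8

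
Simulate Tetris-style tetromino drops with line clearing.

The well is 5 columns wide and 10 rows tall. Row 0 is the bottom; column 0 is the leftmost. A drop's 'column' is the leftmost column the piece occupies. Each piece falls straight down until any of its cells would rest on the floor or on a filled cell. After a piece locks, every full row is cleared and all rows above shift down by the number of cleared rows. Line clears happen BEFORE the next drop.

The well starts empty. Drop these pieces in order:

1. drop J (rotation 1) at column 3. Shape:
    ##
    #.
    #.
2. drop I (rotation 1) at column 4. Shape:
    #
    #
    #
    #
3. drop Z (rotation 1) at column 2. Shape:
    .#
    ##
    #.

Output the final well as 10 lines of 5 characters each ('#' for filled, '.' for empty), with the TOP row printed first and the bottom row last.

Answer: .....
.....
.....
....#
....#
...##
..###
..###
...#.
...#.

Derivation:
Drop 1: J rot1 at col 3 lands with bottom-row=0; cleared 0 line(s) (total 0); column heights now [0 0 0 3 3], max=3
Drop 2: I rot1 at col 4 lands with bottom-row=3; cleared 0 line(s) (total 0); column heights now [0 0 0 3 7], max=7
Drop 3: Z rot1 at col 2 lands with bottom-row=2; cleared 0 line(s) (total 0); column heights now [0 0 4 5 7], max=7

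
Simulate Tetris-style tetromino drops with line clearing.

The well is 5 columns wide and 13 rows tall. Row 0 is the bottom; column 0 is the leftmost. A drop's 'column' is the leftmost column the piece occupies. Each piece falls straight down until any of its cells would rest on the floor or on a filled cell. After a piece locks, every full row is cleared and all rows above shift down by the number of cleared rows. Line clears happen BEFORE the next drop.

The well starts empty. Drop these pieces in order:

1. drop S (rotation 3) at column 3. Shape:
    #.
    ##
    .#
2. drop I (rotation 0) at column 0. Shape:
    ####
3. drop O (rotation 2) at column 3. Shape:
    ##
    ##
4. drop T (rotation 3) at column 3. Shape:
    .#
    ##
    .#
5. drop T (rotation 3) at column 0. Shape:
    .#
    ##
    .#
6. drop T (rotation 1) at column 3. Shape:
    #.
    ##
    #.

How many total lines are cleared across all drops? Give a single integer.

Answer: 0

Derivation:
Drop 1: S rot3 at col 3 lands with bottom-row=0; cleared 0 line(s) (total 0); column heights now [0 0 0 3 2], max=3
Drop 2: I rot0 at col 0 lands with bottom-row=3; cleared 0 line(s) (total 0); column heights now [4 4 4 4 2], max=4
Drop 3: O rot2 at col 3 lands with bottom-row=4; cleared 0 line(s) (total 0); column heights now [4 4 4 6 6], max=6
Drop 4: T rot3 at col 3 lands with bottom-row=6; cleared 0 line(s) (total 0); column heights now [4 4 4 8 9], max=9
Drop 5: T rot3 at col 0 lands with bottom-row=4; cleared 0 line(s) (total 0); column heights now [6 7 4 8 9], max=9
Drop 6: T rot1 at col 3 lands with bottom-row=8; cleared 0 line(s) (total 0); column heights now [6 7 4 11 10], max=11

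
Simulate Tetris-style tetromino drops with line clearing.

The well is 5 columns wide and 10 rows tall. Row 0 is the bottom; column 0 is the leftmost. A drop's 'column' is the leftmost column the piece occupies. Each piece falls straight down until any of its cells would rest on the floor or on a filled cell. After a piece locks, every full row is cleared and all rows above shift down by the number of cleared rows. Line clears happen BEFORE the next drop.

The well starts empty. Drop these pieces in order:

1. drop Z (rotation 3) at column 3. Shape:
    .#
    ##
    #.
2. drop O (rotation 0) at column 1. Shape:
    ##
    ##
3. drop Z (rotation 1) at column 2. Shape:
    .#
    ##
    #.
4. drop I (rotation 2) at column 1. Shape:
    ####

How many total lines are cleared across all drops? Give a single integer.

Answer: 0

Derivation:
Drop 1: Z rot3 at col 3 lands with bottom-row=0; cleared 0 line(s) (total 0); column heights now [0 0 0 2 3], max=3
Drop 2: O rot0 at col 1 lands with bottom-row=0; cleared 0 line(s) (total 0); column heights now [0 2 2 2 3], max=3
Drop 3: Z rot1 at col 2 lands with bottom-row=2; cleared 0 line(s) (total 0); column heights now [0 2 4 5 3], max=5
Drop 4: I rot2 at col 1 lands with bottom-row=5; cleared 0 line(s) (total 0); column heights now [0 6 6 6 6], max=6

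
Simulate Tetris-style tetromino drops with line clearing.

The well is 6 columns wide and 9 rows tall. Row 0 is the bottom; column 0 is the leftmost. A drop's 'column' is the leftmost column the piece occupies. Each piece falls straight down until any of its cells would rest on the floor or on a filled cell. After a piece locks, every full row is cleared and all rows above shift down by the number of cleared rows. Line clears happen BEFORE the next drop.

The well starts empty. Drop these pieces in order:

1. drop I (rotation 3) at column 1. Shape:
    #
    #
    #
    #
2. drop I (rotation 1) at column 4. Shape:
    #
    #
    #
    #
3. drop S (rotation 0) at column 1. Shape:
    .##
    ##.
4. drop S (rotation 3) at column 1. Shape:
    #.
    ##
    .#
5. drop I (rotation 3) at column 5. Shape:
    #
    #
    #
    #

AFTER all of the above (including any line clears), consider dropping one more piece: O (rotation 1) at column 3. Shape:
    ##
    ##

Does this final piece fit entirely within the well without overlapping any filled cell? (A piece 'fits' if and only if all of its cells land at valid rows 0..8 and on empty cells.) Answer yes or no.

Drop 1: I rot3 at col 1 lands with bottom-row=0; cleared 0 line(s) (total 0); column heights now [0 4 0 0 0 0], max=4
Drop 2: I rot1 at col 4 lands with bottom-row=0; cleared 0 line(s) (total 0); column heights now [0 4 0 0 4 0], max=4
Drop 3: S rot0 at col 1 lands with bottom-row=4; cleared 0 line(s) (total 0); column heights now [0 5 6 6 4 0], max=6
Drop 4: S rot3 at col 1 lands with bottom-row=6; cleared 0 line(s) (total 0); column heights now [0 9 8 6 4 0], max=9
Drop 5: I rot3 at col 5 lands with bottom-row=0; cleared 0 line(s) (total 0); column heights now [0 9 8 6 4 4], max=9
Test piece O rot1 at col 3 (width 2): heights before test = [0 9 8 6 4 4]; fits = True

Answer: yes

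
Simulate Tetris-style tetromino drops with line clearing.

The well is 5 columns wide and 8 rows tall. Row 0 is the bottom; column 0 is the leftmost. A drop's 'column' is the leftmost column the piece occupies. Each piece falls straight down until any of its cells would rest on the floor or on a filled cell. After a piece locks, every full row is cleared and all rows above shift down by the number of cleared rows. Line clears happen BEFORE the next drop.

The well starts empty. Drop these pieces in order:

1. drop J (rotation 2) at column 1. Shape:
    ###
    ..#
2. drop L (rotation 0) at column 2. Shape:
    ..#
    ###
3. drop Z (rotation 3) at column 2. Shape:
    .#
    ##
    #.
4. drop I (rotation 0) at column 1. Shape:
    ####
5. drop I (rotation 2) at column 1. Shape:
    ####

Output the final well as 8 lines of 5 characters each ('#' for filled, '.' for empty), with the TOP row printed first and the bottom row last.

Drop 1: J rot2 at col 1 lands with bottom-row=0; cleared 0 line(s) (total 0); column heights now [0 2 2 2 0], max=2
Drop 2: L rot0 at col 2 lands with bottom-row=2; cleared 0 line(s) (total 0); column heights now [0 2 3 3 4], max=4
Drop 3: Z rot3 at col 2 lands with bottom-row=3; cleared 0 line(s) (total 0); column heights now [0 2 5 6 4], max=6
Drop 4: I rot0 at col 1 lands with bottom-row=6; cleared 0 line(s) (total 0); column heights now [0 7 7 7 7], max=7
Drop 5: I rot2 at col 1 lands with bottom-row=7; cleared 0 line(s) (total 0); column heights now [0 8 8 8 8], max=8

Answer: .####
.####
...#.
..##.
..#.#
..###
.###.
...#.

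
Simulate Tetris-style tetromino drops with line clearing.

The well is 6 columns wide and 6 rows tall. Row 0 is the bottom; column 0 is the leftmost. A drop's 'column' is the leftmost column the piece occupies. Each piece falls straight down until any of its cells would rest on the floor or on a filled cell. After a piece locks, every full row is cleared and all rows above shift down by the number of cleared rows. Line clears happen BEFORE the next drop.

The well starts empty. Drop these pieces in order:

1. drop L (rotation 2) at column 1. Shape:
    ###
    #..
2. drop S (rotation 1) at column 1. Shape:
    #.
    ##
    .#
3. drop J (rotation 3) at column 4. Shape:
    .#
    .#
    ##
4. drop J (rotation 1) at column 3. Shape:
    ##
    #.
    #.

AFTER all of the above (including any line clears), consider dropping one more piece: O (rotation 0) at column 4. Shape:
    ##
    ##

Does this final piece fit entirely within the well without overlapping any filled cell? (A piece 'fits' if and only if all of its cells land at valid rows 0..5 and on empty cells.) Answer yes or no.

Answer: no

Derivation:
Drop 1: L rot2 at col 1 lands with bottom-row=0; cleared 0 line(s) (total 0); column heights now [0 2 2 2 0 0], max=2
Drop 2: S rot1 at col 1 lands with bottom-row=2; cleared 0 line(s) (total 0); column heights now [0 5 4 2 0 0], max=5
Drop 3: J rot3 at col 4 lands with bottom-row=0; cleared 0 line(s) (total 0); column heights now [0 5 4 2 1 3], max=5
Drop 4: J rot1 at col 3 lands with bottom-row=2; cleared 0 line(s) (total 0); column heights now [0 5 4 5 5 3], max=5
Test piece O rot0 at col 4 (width 2): heights before test = [0 5 4 5 5 3]; fits = False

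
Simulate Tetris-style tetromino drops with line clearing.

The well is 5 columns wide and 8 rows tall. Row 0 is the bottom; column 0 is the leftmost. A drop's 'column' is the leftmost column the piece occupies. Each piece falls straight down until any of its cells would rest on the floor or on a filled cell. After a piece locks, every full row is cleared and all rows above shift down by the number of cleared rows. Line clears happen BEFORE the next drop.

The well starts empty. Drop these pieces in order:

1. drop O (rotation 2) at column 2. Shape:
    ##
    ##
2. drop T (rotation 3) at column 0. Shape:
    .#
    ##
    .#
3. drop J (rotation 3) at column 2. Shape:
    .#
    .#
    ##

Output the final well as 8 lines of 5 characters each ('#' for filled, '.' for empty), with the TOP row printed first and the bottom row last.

Drop 1: O rot2 at col 2 lands with bottom-row=0; cleared 0 line(s) (total 0); column heights now [0 0 2 2 0], max=2
Drop 2: T rot3 at col 0 lands with bottom-row=0; cleared 0 line(s) (total 0); column heights now [2 3 2 2 0], max=3
Drop 3: J rot3 at col 2 lands with bottom-row=2; cleared 0 line(s) (total 0); column heights now [2 3 3 5 0], max=5

Answer: .....
.....
.....
...#.
...#.
.###.
####.
.###.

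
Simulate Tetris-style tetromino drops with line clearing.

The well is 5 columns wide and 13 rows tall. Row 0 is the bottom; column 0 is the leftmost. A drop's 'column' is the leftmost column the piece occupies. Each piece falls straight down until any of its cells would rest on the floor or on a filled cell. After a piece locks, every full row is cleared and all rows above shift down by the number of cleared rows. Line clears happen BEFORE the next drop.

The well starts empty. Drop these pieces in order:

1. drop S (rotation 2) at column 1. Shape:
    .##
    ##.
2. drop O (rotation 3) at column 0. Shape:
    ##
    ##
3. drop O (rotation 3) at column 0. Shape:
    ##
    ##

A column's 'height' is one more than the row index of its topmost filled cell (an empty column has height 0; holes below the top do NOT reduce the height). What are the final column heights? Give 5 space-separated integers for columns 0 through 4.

Drop 1: S rot2 at col 1 lands with bottom-row=0; cleared 0 line(s) (total 0); column heights now [0 1 2 2 0], max=2
Drop 2: O rot3 at col 0 lands with bottom-row=1; cleared 0 line(s) (total 0); column heights now [3 3 2 2 0], max=3
Drop 3: O rot3 at col 0 lands with bottom-row=3; cleared 0 line(s) (total 0); column heights now [5 5 2 2 0], max=5

Answer: 5 5 2 2 0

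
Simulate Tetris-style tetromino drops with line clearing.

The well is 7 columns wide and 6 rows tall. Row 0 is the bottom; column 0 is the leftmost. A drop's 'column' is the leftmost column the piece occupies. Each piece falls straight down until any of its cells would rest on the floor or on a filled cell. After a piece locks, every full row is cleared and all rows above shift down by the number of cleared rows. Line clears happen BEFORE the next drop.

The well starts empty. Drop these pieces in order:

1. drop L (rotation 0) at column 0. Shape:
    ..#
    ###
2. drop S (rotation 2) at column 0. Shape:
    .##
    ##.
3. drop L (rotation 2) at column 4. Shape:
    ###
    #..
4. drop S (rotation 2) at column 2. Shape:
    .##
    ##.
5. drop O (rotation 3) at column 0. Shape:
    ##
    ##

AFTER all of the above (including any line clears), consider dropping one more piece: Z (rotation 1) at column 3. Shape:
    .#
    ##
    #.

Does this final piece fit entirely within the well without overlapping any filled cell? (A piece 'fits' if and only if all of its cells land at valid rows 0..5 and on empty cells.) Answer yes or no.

Answer: no

Derivation:
Drop 1: L rot0 at col 0 lands with bottom-row=0; cleared 0 line(s) (total 0); column heights now [1 1 2 0 0 0 0], max=2
Drop 2: S rot2 at col 0 lands with bottom-row=1; cleared 0 line(s) (total 0); column heights now [2 3 3 0 0 0 0], max=3
Drop 3: L rot2 at col 4 lands with bottom-row=0; cleared 0 line(s) (total 0); column heights now [2 3 3 0 2 2 2], max=3
Drop 4: S rot2 at col 2 lands with bottom-row=3; cleared 0 line(s) (total 0); column heights now [2 3 4 5 5 2 2], max=5
Drop 5: O rot3 at col 0 lands with bottom-row=3; cleared 0 line(s) (total 0); column heights now [5 5 4 5 5 2 2], max=5
Test piece Z rot1 at col 3 (width 2): heights before test = [5 5 4 5 5 2 2]; fits = False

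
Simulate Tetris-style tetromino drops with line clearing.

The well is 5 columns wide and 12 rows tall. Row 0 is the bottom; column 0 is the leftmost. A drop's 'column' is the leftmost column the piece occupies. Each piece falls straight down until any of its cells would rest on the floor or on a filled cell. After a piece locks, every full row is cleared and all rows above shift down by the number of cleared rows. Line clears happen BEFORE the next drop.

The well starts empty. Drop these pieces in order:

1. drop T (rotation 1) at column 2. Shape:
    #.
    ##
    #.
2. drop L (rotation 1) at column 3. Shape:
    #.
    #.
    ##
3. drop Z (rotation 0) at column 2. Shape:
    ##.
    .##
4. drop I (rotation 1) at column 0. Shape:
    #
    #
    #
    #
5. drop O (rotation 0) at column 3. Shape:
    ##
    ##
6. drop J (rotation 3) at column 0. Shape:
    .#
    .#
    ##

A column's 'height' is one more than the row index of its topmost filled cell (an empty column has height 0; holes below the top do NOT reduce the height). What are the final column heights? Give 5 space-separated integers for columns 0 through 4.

Drop 1: T rot1 at col 2 lands with bottom-row=0; cleared 0 line(s) (total 0); column heights now [0 0 3 2 0], max=3
Drop 2: L rot1 at col 3 lands with bottom-row=2; cleared 0 line(s) (total 0); column heights now [0 0 3 5 3], max=5
Drop 3: Z rot0 at col 2 lands with bottom-row=5; cleared 0 line(s) (total 0); column heights now [0 0 7 7 6], max=7
Drop 4: I rot1 at col 0 lands with bottom-row=0; cleared 0 line(s) (total 0); column heights now [4 0 7 7 6], max=7
Drop 5: O rot0 at col 3 lands with bottom-row=7; cleared 0 line(s) (total 0); column heights now [4 0 7 9 9], max=9
Drop 6: J rot3 at col 0 lands with bottom-row=4; cleared 0 line(s) (total 0); column heights now [5 7 7 9 9], max=9

Answer: 5 7 7 9 9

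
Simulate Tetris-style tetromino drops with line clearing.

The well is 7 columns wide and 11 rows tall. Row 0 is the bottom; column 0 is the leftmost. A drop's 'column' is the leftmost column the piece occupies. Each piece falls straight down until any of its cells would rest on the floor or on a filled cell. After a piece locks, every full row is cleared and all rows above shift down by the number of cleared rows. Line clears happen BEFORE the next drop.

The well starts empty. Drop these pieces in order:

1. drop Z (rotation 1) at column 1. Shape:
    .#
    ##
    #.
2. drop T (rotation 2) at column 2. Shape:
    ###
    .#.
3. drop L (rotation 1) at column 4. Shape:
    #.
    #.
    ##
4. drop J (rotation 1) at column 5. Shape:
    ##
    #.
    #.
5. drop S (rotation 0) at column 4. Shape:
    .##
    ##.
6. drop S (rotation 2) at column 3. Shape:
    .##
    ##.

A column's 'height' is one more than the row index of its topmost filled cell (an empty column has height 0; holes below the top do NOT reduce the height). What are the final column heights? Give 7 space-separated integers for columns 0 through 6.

Drop 1: Z rot1 at col 1 lands with bottom-row=0; cleared 0 line(s) (total 0); column heights now [0 2 3 0 0 0 0], max=3
Drop 2: T rot2 at col 2 lands with bottom-row=2; cleared 0 line(s) (total 0); column heights now [0 2 4 4 4 0 0], max=4
Drop 3: L rot1 at col 4 lands with bottom-row=4; cleared 0 line(s) (total 0); column heights now [0 2 4 4 7 5 0], max=7
Drop 4: J rot1 at col 5 lands with bottom-row=5; cleared 0 line(s) (total 0); column heights now [0 2 4 4 7 8 8], max=8
Drop 5: S rot0 at col 4 lands with bottom-row=8; cleared 0 line(s) (total 0); column heights now [0 2 4 4 9 10 10], max=10
Drop 6: S rot2 at col 3 lands with bottom-row=9; cleared 0 line(s) (total 0); column heights now [0 2 4 10 11 11 10], max=11

Answer: 0 2 4 10 11 11 10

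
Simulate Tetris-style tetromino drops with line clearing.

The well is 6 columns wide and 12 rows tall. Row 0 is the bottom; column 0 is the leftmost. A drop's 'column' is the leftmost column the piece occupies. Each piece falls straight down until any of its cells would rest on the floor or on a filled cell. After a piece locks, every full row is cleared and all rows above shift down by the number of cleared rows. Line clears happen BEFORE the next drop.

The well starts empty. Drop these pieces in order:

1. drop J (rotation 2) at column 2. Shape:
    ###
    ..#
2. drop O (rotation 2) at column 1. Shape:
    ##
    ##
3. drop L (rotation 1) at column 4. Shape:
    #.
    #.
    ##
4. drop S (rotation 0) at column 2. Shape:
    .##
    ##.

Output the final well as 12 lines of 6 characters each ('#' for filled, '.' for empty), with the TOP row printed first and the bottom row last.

Drop 1: J rot2 at col 2 lands with bottom-row=0; cleared 0 line(s) (total 0); column heights now [0 0 2 2 2 0], max=2
Drop 2: O rot2 at col 1 lands with bottom-row=2; cleared 0 line(s) (total 0); column heights now [0 4 4 2 2 0], max=4
Drop 3: L rot1 at col 4 lands with bottom-row=2; cleared 0 line(s) (total 0); column heights now [0 4 4 2 5 3], max=5
Drop 4: S rot0 at col 2 lands with bottom-row=4; cleared 0 line(s) (total 0); column heights now [0 4 5 6 6 3], max=6

Answer: ......
......
......
......
......
......
...##.
..###.
.##.#.
.##.##
..###.
....#.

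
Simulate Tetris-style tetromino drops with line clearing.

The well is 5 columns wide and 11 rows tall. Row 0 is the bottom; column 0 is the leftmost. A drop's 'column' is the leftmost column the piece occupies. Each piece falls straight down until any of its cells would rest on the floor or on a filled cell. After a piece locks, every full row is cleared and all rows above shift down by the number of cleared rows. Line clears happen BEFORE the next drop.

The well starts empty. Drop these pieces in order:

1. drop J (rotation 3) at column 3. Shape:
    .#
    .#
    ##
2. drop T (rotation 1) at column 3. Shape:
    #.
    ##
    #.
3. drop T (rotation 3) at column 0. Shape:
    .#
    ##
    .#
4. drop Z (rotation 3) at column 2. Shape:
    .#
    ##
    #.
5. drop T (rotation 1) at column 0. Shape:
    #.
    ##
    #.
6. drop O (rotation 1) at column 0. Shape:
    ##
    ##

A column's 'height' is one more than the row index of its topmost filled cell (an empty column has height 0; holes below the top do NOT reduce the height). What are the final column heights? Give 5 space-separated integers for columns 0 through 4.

Drop 1: J rot3 at col 3 lands with bottom-row=0; cleared 0 line(s) (total 0); column heights now [0 0 0 1 3], max=3
Drop 2: T rot1 at col 3 lands with bottom-row=2; cleared 0 line(s) (total 0); column heights now [0 0 0 5 4], max=5
Drop 3: T rot3 at col 0 lands with bottom-row=0; cleared 0 line(s) (total 0); column heights now [2 3 0 5 4], max=5
Drop 4: Z rot3 at col 2 lands with bottom-row=4; cleared 0 line(s) (total 0); column heights now [2 3 6 7 4], max=7
Drop 5: T rot1 at col 0 lands with bottom-row=2; cleared 0 line(s) (total 0); column heights now [5 4 6 7 4], max=7
Drop 6: O rot1 at col 0 lands with bottom-row=5; cleared 0 line(s) (total 0); column heights now [7 7 6 7 4], max=7

Answer: 7 7 6 7 4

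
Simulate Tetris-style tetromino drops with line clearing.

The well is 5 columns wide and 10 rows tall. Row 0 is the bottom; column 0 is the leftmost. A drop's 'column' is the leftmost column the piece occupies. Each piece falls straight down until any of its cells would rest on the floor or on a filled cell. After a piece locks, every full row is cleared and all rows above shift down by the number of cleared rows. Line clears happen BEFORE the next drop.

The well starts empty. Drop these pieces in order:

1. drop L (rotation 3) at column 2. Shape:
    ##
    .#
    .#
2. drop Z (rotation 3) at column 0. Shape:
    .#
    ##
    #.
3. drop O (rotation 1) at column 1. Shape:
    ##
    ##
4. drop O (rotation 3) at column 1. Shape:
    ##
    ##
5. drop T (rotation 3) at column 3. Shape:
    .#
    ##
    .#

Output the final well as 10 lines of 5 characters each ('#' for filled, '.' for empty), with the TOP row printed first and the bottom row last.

Answer: .....
.....
.....
.##..
.##..
.##.#
.####
.####
##.#.
#..#.

Derivation:
Drop 1: L rot3 at col 2 lands with bottom-row=0; cleared 0 line(s) (total 0); column heights now [0 0 3 3 0], max=3
Drop 2: Z rot3 at col 0 lands with bottom-row=0; cleared 0 line(s) (total 0); column heights now [2 3 3 3 0], max=3
Drop 3: O rot1 at col 1 lands with bottom-row=3; cleared 0 line(s) (total 0); column heights now [2 5 5 3 0], max=5
Drop 4: O rot3 at col 1 lands with bottom-row=5; cleared 0 line(s) (total 0); column heights now [2 7 7 3 0], max=7
Drop 5: T rot3 at col 3 lands with bottom-row=2; cleared 0 line(s) (total 0); column heights now [2 7 7 4 5], max=7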